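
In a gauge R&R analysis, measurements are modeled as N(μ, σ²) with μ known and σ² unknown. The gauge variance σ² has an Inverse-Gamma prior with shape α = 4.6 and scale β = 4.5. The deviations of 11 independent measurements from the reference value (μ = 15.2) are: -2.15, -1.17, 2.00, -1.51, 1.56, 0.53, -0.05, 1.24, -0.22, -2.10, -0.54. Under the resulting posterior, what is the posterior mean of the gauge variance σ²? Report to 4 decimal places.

1.6635

With known mean μ and an Inverse-Gamma(α, β) prior on σ², the Normal likelihood is conjugate: posterior is Inv-Gamma(α + n/2, β + Σ(xᵢ−μ)²/2).
Σ(xᵢ−μ)² = (-2.15)² + (-1.17)² + (2.00)² + (-1.51)² + (1.56)² + (0.53)² + (-0.05)² + (1.24)² + (-0.22)² + (-2.10)² + (-0.54)² = 21.2761.
Posterior: Inv-Gamma(4.6 + 11/2, 4.5 + 21.2761/2) = Inv-Gamma(10.10, 15.13805).
E[σ²|data] = β/(α−1) = 15.13805/9.10 = 1.6635.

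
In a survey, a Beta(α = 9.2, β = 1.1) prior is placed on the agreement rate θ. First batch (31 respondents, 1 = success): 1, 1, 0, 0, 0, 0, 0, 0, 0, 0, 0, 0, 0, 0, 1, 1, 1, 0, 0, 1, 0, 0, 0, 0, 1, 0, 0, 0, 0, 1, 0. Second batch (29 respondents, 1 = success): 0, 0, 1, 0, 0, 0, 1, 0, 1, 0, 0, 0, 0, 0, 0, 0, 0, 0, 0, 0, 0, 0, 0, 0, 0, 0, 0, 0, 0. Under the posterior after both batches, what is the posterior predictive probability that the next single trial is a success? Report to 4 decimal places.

The Beta prior is conjugate to a Binomial/Bernoulli likelihood; the update adds successes to α and failures to β.
After batch 1: Beta(9.2+8, 1.1+23) = Beta(17.2, 24.1).
After batch 2: Beta(17.2+3, 24.1+26) = Beta(20.2, 50.1).
For a single future Bernoulli trial, P(success | data) = α/(α+β) = 0.2873.

0.2873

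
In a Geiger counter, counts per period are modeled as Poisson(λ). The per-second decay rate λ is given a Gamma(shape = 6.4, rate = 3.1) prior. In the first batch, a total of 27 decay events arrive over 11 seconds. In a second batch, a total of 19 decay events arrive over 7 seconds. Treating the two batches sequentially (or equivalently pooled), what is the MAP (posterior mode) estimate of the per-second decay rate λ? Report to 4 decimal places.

2.4360

With a Gamma(shape α, rate β) prior, the Poisson likelihood is conjugate: the posterior is Gamma(α + ΣXᵢ, β + n).
After batch 1: Gamma(α+S, β+n) = Gamma(6.4+27, 3.1+11) = Gamma(33.4, 14.1).
After batch 2: Gamma(α+S, β+n) = Gamma(33.4+19, 14.1+7) = Gamma(52.4, 21.1).
Mode of Gamma(α,β) for α≥1 is (α−1)/β = 51.4/21.1 = 2.4360.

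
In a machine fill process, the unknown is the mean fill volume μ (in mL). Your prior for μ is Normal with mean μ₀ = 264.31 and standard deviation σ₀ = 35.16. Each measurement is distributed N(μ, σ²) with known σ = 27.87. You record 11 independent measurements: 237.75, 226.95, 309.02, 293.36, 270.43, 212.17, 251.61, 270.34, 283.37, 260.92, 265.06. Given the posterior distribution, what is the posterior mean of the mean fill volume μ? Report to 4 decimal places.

262.0371

For Normal data with known variance σ², a Normal(μ₀, σ₀²) prior on μ is conjugate. Posterior precision = 1/σ₀² + n/σ²; posterior mean is the precision-weighted average of μ₀ and x̄.
Σxᵢ = 237.75 + 226.95 + 309.02 + 293.36 + 270.43 + 212.17 + 251.61 + 270.34 + 283.37 + 260.92 + 265.06 = 2880.98, so n·x̄ = 2880.98.
σ₀² = 35.16² = 1236.2256, σ² = 27.87² = 776.7369; σ² + n·σ₀² = 776.7369 + 11·1236.2256 = 14375.2185.
Posterior mean = (μ₀/σ₀² + n·x̄/σ²)/(1/σ₀² + n/σ²) = (σ²·μ₀ + σ₀²·n·x̄)/(σ² + n·σ₀²) = (776.7369·264.31 + 1236.2256·2880.98)/14375.2185 = 3766840.559127/14375.2185 = 262.0371.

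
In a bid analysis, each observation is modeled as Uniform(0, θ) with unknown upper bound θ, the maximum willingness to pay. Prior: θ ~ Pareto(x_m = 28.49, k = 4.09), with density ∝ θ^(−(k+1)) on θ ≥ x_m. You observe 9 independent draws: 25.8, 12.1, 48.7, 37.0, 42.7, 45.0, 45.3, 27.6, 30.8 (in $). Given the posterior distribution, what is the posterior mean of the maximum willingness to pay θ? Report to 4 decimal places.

A Pareto(scale x_m, shape k) prior on the upper bound θ of Uniform(0, θ) is conjugate: posterior is Pareto(max(x_m, max xᵢ), k + n).
Sample maximum = 48.7; prior scale x_m = 28.49 → posterior scale = max = 48.70.
Posterior shape = 4.09 + 9 = 13.09.
E[θ|data] = k·x_m/(k−1) = 13.09·48.70/12.09 = 52.7281.

52.7281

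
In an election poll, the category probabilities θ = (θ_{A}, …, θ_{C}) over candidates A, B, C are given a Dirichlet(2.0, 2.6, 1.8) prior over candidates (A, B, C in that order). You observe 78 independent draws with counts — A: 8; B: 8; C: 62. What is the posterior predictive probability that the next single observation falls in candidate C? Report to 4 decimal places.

The Dirichlet prior is conjugate to the Multinomial likelihood: each posterior αⱼ = prior αⱼ + observed count nⱼ.
Posterior concentration: (10.0, 10.6, 63.8), total = 84.4.
P(next = C | data) = α_{C}/Σα = 0.7559.

0.7559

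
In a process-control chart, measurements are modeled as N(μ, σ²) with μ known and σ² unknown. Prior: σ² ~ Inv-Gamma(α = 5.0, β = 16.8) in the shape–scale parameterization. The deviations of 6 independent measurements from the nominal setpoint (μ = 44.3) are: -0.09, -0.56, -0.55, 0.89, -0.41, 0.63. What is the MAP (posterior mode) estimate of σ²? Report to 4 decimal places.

1.9767

With known mean μ and an Inverse-Gamma(α, β) prior on σ², the Normal likelihood is conjugate: posterior is Inv-Gamma(α + n/2, β + Σ(xᵢ−μ)²/2).
Σ(xᵢ−μ)² = (-0.09)² + (-0.56)² + (-0.55)² + (0.89)² + (-0.41)² + (0.63)² = 1.9813.
Posterior: Inv-Gamma(5.0 + 6/2, 16.8 + 1.9813/2) = Inv-Gamma(8.00, 17.79065).
Mode = β/(α+1) = 17.79065/9.00 = 1.9767.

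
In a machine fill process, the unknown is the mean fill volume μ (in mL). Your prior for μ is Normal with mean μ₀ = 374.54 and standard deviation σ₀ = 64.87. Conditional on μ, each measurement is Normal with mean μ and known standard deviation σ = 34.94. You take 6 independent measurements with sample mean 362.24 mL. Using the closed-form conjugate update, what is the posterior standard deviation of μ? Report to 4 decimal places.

13.9314

For Normal data with known variance σ², a Normal(μ₀, σ₀²) prior on μ is conjugate. Posterior precision = 1/σ₀² + n/σ²; posterior mean is the precision-weighted average of μ₀ and x̄.
σ₀² = 64.87² = 4208.1169, σ² = 34.94² = 1220.8036; σ² + n·σ₀² = 1220.8036 + 6·4208.1169 = 26469.505.
Posterior precision = 1/σ₀² + n/σ² = 1/4208.1169 + 6/1220.8036 = (σ² + n·σ₀²)/(σ₀²σ²) = 26469.505/(4208.1169·1220.8036); posterior variance σₙ² = σ₀²σ²/(σ² + n·σ₀²) = 4208.1169·1220.8036/26469.505 = 194.083125.
Posterior SD = √σₙ² = √(4208.1169·1220.8036/26469.505) = 13.9314.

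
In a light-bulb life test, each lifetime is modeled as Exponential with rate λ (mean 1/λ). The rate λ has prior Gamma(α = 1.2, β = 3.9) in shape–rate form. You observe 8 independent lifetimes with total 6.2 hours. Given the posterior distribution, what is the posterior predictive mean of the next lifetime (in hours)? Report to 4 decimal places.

With a Gamma(shape α, rate β) prior on the exponential rate λ, the posterior after n observations with total T = Σxᵢ is Gamma(α+n, β+T).
Posterior: Gamma(1.2+8, 3.9+6.2) = Gamma(9.2, 10.1).
The predictive distribution for the next observation is Lomax; its mean is β/(α−1) = 10.1/8.2 = 1.2317.

1.2317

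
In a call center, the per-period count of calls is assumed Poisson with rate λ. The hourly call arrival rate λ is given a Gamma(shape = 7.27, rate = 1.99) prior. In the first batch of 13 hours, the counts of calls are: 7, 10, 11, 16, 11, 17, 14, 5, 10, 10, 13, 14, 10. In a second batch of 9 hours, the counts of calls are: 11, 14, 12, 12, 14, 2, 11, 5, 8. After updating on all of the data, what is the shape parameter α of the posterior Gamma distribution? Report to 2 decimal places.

With a Gamma(shape α, rate β) prior, the Poisson likelihood is conjugate: the posterior is Gamma(α + ΣXᵢ, β + n).
Batch 1: sum of counts S = 148 over n = 13 hours.
After batch 1: Gamma(α+S, β+n) = Gamma(7.27+148, 1.99+13) = Gamma(155.27, 14.99).
Batch 2: sum of counts S = 89 over n = 9 hours.
After batch 2: Gamma(α+S, β+n) = Gamma(155.27+89, 14.99+9) = Gamma(244.27, 23.99).
Posterior α = 244.27.

244.27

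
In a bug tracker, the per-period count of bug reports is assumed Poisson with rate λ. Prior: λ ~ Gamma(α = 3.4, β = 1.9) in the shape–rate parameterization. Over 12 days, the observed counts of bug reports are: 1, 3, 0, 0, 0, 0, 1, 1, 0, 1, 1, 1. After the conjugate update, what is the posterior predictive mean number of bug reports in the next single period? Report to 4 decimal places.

With a Gamma(shape α, rate β) prior, the Poisson likelihood is conjugate: the posterior is Gamma(α + ΣXᵢ, β + n).
Sum of counts S = 9 over n = 12 days.
Posterior: Gamma(α+S, β+n) = Gamma(3.4+9, 1.9+12) = Gamma(12.4, 13.9).
The predictive distribution for one future period is NegBinom with mean α/β = 0.8921.

0.8921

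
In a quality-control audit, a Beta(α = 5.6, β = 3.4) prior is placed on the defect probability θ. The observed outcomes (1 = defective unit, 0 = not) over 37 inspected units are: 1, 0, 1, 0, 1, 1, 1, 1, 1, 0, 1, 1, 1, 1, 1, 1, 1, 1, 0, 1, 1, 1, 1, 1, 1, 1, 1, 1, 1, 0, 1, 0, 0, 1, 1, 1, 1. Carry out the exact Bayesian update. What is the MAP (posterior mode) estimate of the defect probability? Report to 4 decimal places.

The Beta prior is conjugate to a Binomial/Bernoulli likelihood; the update adds successes to α and failures to β.
Posterior: Beta(α+k, β+n−k) = Beta(5.6+30, 3.4+7) = Beta(35.6, 10.4).
Mode of Beta(a,b) for a,b>1 is (a−1)/(a+b−2) = 34.6/44.0 = 0.7864.

0.7864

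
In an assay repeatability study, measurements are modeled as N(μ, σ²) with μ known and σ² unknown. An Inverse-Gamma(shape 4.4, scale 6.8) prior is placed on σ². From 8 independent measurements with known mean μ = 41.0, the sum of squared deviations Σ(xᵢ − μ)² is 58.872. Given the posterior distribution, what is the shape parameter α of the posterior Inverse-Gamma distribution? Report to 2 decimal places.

8.40

With known mean μ and an Inverse-Gamma(α, β) prior on σ², the Normal likelihood is conjugate: posterior is Inv-Gamma(α + n/2, β + Σ(xᵢ−μ)²/2).
Posterior: Inv-Gamma(4.4 + 8/2, 6.8 + 58.872/2) = Inv-Gamma(8.40, 36.2360).
Posterior α = 8.40.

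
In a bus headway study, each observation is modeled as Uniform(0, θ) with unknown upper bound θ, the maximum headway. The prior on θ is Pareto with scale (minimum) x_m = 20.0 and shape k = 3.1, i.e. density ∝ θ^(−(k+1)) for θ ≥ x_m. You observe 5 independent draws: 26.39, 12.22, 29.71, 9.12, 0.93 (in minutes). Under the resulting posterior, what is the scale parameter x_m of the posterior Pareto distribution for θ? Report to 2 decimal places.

A Pareto(scale x_m, shape k) prior on the upper bound θ of Uniform(0, θ) is conjugate: posterior is Pareto(max(x_m, max xᵢ), k + n).
Sample maximum = 29.71; prior scale x_m = 20.0 → posterior scale = max = 29.71.
Posterior shape = 3.1 + 5 = 8.1.
Posterior scale x_m = 29.71.

29.71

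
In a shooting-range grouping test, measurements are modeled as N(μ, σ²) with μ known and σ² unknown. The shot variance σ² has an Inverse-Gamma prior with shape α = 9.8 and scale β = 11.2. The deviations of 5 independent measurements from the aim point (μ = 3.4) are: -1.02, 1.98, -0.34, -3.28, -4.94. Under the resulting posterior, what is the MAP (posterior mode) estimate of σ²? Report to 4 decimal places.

With known mean μ and an Inverse-Gamma(α, β) prior on σ², the Normal likelihood is conjugate: posterior is Inv-Gamma(α + n/2, β + Σ(xᵢ−μ)²/2).
Σ(xᵢ−μ)² = (-1.02)² + (1.98)² + (-0.34)² + (-3.28)² + (-4.94)² = 40.2384.
Posterior: Inv-Gamma(9.8 + 5/2, 11.2 + 40.2384/2) = Inv-Gamma(12.30, 31.31920).
Mode = β/(α+1) = 31.31920/13.30 = 2.3548.

2.3548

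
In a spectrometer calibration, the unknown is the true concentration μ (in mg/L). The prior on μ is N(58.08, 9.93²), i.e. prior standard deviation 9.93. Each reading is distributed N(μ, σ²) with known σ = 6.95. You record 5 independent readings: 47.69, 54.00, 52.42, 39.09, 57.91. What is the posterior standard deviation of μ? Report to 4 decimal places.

For Normal data with known variance σ², a Normal(μ₀, σ₀²) prior on μ is conjugate. Posterior precision = 1/σ₀² + n/σ²; posterior mean is the precision-weighted average of μ₀ and x̄.
σ₀² = 9.93² = 98.6049, σ² = 6.95² = 48.3025; σ² + n·σ₀² = 48.3025 + 5·98.6049 = 541.327.
Posterior precision = 1/σ₀² + n/σ² = 1/98.6049 + 5/48.3025 = (σ² + n·σ₀²)/(σ₀²σ²) = 541.327/(98.6049·48.3025); posterior variance σₙ² = σ₀²σ²/(σ² + n·σ₀²) = 98.6049·48.3025/541.327 = 8.798496.
Posterior SD = √σₙ² = √(98.6049·48.3025/541.327) = 2.9662.

2.9662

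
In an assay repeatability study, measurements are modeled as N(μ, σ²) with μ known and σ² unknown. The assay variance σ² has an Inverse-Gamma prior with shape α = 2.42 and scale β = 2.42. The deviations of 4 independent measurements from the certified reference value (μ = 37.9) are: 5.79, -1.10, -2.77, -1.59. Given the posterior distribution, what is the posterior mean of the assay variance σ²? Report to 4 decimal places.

7.2771

With known mean μ and an Inverse-Gamma(α, β) prior on σ², the Normal likelihood is conjugate: posterior is Inv-Gamma(α + n/2, β + Σ(xᵢ−μ)²/2).
Σ(xᵢ−μ)² = (5.79)² + (-1.10)² + (-2.77)² + (-1.59)² = 44.9351.
Posterior: Inv-Gamma(2.42 + 4/2, 2.42 + 44.9351/2) = Inv-Gamma(4.42, 24.88755).
E[σ²|data] = β/(α−1) = 24.88755/3.42 = 7.2771.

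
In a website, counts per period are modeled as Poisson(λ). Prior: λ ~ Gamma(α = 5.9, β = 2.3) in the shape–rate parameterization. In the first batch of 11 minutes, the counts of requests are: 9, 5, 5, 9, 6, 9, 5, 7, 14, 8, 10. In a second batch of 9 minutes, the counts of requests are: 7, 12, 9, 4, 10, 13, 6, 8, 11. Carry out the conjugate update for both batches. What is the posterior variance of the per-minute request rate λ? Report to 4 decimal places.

With a Gamma(shape α, rate β) prior, the Poisson likelihood is conjugate: the posterior is Gamma(α + ΣXᵢ, β + n).
Batch 1: sum of counts S = 87 over n = 11 minutes.
After batch 1: Gamma(α+S, β+n) = Gamma(5.9+87, 2.3+11) = Gamma(92.9, 13.3).
Batch 2: sum of counts S = 80 over n = 9 minutes.
After batch 2: Gamma(α+S, β+n) = Gamma(92.9+80, 13.3+9) = Gamma(172.9, 22.3).
Var = α/β² = 172.9/22.3² = 0.3477.

0.3477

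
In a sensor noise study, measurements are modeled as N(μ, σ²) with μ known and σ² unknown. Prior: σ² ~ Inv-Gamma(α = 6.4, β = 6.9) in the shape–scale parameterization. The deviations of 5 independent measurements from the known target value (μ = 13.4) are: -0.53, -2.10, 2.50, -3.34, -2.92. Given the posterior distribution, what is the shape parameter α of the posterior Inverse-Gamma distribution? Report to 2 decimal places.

With known mean μ and an Inverse-Gamma(α, β) prior on σ², the Normal likelihood is conjugate: posterior is Inv-Gamma(α + n/2, β + Σ(xᵢ−μ)²/2).
Σ(xᵢ−μ)² = (-0.53)² + (-2.10)² + (2.50)² + (-3.34)² + (-2.92)² = 30.6229.
Posterior: Inv-Gamma(6.4 + 5/2, 6.9 + 30.6229/2) = Inv-Gamma(8.90, 22.21145).
Posterior α = 8.90.

8.90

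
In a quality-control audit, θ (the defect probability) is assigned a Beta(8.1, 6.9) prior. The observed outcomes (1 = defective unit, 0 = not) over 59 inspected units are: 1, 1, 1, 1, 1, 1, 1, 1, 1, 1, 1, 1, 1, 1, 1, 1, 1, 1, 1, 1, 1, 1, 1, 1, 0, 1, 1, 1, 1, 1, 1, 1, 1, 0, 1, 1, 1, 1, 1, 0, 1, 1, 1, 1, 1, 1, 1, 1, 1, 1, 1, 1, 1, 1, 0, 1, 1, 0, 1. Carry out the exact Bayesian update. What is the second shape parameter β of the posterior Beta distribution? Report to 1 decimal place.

The Beta prior is conjugate to a Binomial/Bernoulli likelihood; the update adds successes to α and failures to β.
Posterior: Beta(α+k, β+n−k) = Beta(8.1+54, 6.9+5) = Beta(62.1, 11.9).
Posterior β = 11.9.

11.9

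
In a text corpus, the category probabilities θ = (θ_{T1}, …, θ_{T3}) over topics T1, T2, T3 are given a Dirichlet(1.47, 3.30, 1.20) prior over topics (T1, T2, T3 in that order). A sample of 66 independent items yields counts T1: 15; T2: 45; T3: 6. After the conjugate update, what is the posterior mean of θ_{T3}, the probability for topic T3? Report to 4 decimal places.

The Dirichlet prior is conjugate to the Multinomial likelihood: each posterior αⱼ = prior αⱼ + observed count nⱼ.
Posterior concentration: (16.47, 48.30, 7.20), total = 71.97.
E[θ_{T3}|data] = α_{T3}/Σα = 7.20/71.97 = 0.1000.

0.1000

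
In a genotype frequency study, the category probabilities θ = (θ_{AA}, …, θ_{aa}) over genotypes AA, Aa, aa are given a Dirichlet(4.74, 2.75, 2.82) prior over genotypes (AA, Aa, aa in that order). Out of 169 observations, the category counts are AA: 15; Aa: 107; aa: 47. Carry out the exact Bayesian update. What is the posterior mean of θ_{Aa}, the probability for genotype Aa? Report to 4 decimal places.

0.6121

The Dirichlet prior is conjugate to the Multinomial likelihood: each posterior αⱼ = prior αⱼ + observed count nⱼ.
Posterior concentration: (19.74, 109.75, 49.82), total = 179.31.
E[θ_{Aa}|data] = α_{Aa}/Σα = 109.75/179.31 = 0.6121.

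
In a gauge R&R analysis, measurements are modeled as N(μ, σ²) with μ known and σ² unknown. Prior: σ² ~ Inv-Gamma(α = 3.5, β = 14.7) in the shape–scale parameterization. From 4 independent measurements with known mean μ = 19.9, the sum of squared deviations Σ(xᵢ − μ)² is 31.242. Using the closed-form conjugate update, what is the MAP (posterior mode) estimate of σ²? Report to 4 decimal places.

With known mean μ and an Inverse-Gamma(α, β) prior on σ², the Normal likelihood is conjugate: posterior is Inv-Gamma(α + n/2, β + Σ(xᵢ−μ)²/2).
Posterior: Inv-Gamma(3.5 + 4/2, 14.7 + 31.242/2) = Inv-Gamma(5.50, 30.3210).
Mode = β/(α+1) = 30.3210/6.50 = 4.6648.

4.6648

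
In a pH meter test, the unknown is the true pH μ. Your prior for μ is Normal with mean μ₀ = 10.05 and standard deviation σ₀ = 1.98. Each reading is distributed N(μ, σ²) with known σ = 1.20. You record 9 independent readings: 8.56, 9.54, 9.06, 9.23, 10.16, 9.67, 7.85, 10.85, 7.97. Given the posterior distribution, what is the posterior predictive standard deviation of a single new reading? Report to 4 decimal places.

1.2624

For Normal data with known variance σ², a Normal(μ₀, σ₀²) prior on μ is conjugate. Posterior precision = 1/σ₀² + n/σ²; posterior mean is the precision-weighted average of μ₀ and x̄.
σ₀² = 1.98² = 3.9204, σ² = 1.20² = 1.44; σ² + n·σ₀² = 1.44 + 9·3.9204 = 36.7236.
Posterior precision = 1/σ₀² + n/σ² = 1/3.9204 + 9/1.44 = (σ² + n·σ₀²)/(σ₀²σ²) = 36.7236/(3.9204·1.44); posterior variance σₙ² = σ₀²σ²/(σ² + n·σ₀²) = 3.9204·1.44/36.7236 = 0.153726.
Predictive variance for one new observation = σₙ² + σ² = 3.9204·1.44/36.7236 + 1.44 = σ²·(σ₀² + 36.7236)/36.7236 = 1.44·40.644/36.7236 = 1.593726; SD = √(1.44·40.644/36.7236) = 1.2624.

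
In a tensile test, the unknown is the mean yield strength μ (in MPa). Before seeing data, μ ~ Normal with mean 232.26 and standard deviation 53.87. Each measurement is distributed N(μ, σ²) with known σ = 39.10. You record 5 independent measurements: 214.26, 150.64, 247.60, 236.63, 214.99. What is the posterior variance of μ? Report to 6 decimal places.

For Normal data with known variance σ², a Normal(μ₀, σ₀²) prior on μ is conjugate. Posterior precision = 1/σ₀² + n/σ²; posterior mean is the precision-weighted average of μ₀ and x̄.
σ₀² = 53.87² = 2901.9769, σ² = 39.10² = 1528.81; σ² + n·σ₀² = 1528.81 + 5·2901.9769 = 16038.6945.
Posterior precision = 1/σ₀² + n/σ² = 1/2901.9769 + 5/1528.81 = (σ² + n·σ₀²)/(σ₀²σ²) = 16038.6945/(2901.9769·1528.81); posterior variance σₙ² = σ₀²σ²/(σ² + n·σ₀²) = 2901.9769·1528.81/16038.6945 = 276.616735.

276.616735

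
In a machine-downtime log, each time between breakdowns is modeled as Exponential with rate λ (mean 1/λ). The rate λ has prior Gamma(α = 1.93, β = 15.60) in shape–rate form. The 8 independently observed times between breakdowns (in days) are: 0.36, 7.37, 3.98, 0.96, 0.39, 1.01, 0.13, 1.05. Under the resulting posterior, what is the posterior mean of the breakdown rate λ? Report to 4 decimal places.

With a Gamma(shape α, rate β) prior on the exponential rate λ, the posterior after n observations with total T = Σxᵢ is Gamma(α+n, β+T).
Sum of observations T = 15.25 days; n = 8.
Posterior: Gamma(1.93+8, 15.60+15.25) = Gamma(9.93, 30.85).
Posterior mean of λ = α/β = 9.93/30.85 = 0.3219.

0.3219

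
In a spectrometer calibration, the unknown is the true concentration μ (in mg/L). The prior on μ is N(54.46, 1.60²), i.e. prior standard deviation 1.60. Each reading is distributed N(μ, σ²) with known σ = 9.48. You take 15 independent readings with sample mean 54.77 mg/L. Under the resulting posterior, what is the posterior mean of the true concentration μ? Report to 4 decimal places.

54.5528

For Normal data with known variance σ², a Normal(μ₀, σ₀²) prior on μ is conjugate. Posterior precision = 1/σ₀² + n/σ²; posterior mean is the precision-weighted average of μ₀ and x̄.
n·x̄ = 15·54.77 = 821.55.
σ₀² = 1.60² = 2.56, σ² = 9.48² = 89.8704; σ² + n·σ₀² = 89.8704 + 15·2.56 = 128.2704.
Posterior mean = (μ₀/σ₀² + n·x̄/σ²)/(1/σ₀² + n/σ²) = (σ²·μ₀ + σ₀²·n·x̄)/(σ² + n·σ₀²) = (89.8704·54.46 + 2.56·821.55)/128.2704 = 6997.509984/128.2704 = 54.5528.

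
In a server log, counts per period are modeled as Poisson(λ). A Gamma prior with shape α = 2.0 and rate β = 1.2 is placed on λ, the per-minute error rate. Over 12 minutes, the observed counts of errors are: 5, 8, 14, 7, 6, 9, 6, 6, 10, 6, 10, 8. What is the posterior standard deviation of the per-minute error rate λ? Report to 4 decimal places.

0.7461

With a Gamma(shape α, rate β) prior, the Poisson likelihood is conjugate: the posterior is Gamma(α + ΣXᵢ, β + n).
Sum of counts S = 95 over n = 12 minutes.
Posterior: Gamma(α+S, β+n) = Gamma(2.0+95, 1.2+12) = Gamma(97.0, 13.2).
SD = √α/β = √97.0/13.2 = 0.7461.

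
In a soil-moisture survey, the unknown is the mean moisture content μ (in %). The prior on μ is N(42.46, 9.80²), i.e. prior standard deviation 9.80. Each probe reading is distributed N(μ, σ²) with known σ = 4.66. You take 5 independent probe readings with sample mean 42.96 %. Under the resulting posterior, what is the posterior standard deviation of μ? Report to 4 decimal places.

2.0384

For Normal data with known variance σ², a Normal(μ₀, σ₀²) prior on μ is conjugate. Posterior precision = 1/σ₀² + n/σ²; posterior mean is the precision-weighted average of μ₀ and x̄.
σ₀² = 9.80² = 96.04, σ² = 4.66² = 21.7156; σ² + n·σ₀² = 21.7156 + 5·96.04 = 501.9156.
Posterior precision = 1/σ₀² + n/σ² = 1/96.04 + 5/21.7156 = (σ² + n·σ₀²)/(σ₀²σ²) = 501.9156/(96.04·21.7156); posterior variance σₙ² = σ₀²σ²/(σ² + n·σ₀²) = 96.04·21.7156/501.9156 = 4.155213.
Posterior SD = √σₙ² = √(96.04·21.7156/501.9156) = 2.0384.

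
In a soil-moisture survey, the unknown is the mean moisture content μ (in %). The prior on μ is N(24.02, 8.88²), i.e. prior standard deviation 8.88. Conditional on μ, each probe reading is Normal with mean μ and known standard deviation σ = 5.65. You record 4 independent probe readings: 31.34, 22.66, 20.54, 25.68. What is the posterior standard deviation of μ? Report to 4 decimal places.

2.6921

For Normal data with known variance σ², a Normal(μ₀, σ₀²) prior on μ is conjugate. Posterior precision = 1/σ₀² + n/σ²; posterior mean is the precision-weighted average of μ₀ and x̄.
σ₀² = 8.88² = 78.8544, σ² = 5.65² = 31.9225; σ² + n·σ₀² = 31.9225 + 4·78.8544 = 347.3401.
Posterior precision = 1/σ₀² + n/σ² = 1/78.8544 + 4/31.9225 = (σ² + n·σ₀²)/(σ₀²σ²) = 347.3401/(78.8544·31.9225); posterior variance σₙ² = σ₀²σ²/(σ² + n·σ₀²) = 78.8544·31.9225/347.3401 = 7.247161.
Posterior SD = √σₙ² = √(78.8544·31.9225/347.3401) = 2.6921.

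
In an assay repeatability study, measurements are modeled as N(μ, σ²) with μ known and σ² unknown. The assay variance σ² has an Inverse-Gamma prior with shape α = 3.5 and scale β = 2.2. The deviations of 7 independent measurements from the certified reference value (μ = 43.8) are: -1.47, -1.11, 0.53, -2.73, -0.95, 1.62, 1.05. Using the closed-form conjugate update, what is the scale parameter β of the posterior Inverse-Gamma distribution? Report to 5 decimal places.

With known mean μ and an Inverse-Gamma(α, β) prior on σ², the Normal likelihood is conjugate: posterior is Inv-Gamma(α + n/2, β + Σ(xᵢ−μ)²/2).
Σ(xᵢ−μ)² = (-1.47)² + (-1.11)² + (0.53)² + (-2.73)² + (-0.95)² + (1.62)² + (1.05)² = 15.7562.
Posterior: Inv-Gamma(3.5 + 7/2, 2.2 + 15.7562/2) = Inv-Gamma(7.00, 10.07810).
Posterior β = 10.07810.

10.07810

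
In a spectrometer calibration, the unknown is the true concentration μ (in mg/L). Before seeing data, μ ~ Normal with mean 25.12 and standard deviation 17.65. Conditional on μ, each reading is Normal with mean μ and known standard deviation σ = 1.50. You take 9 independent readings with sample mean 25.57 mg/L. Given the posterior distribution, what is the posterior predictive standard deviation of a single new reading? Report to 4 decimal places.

1.5811

For Normal data with known variance σ², a Normal(μ₀, σ₀²) prior on μ is conjugate. Posterior precision = 1/σ₀² + n/σ²; posterior mean is the precision-weighted average of μ₀ and x̄.
σ₀² = 17.65² = 311.5225, σ² = 1.50² = 2.25; σ² + n·σ₀² = 2.25 + 9·311.5225 = 2805.9525.
Posterior precision = 1/σ₀² + n/σ² = 1/311.5225 + 9/2.25 = (σ² + n·σ₀²)/(σ₀²σ²) = 2805.9525/(311.5225·2.25); posterior variance σₙ² = σ₀²σ²/(σ² + n·σ₀²) = 311.5225·2.25/2805.9525 = 0.249800.
Predictive variance for one new observation = σₙ² + σ² = 311.5225·2.25/2805.9525 + 2.25 = σ²·(σ₀² + 2805.9525)/2805.9525 = 2.25·3117.475/2805.9525 = 2.499800; SD = √(2.25·3117.475/2805.9525) = 1.5811.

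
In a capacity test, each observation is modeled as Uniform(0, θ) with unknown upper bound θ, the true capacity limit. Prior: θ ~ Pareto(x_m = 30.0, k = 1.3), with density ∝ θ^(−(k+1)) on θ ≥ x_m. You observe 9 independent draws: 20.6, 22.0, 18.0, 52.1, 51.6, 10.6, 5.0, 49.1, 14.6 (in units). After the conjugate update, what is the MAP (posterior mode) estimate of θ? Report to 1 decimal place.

A Pareto(scale x_m, shape k) prior on the upper bound θ of Uniform(0, θ) is conjugate: posterior is Pareto(max(x_m, max xᵢ), k + n).
Sample maximum = 52.1; prior scale x_m = 30.0 → posterior scale = max = 52.1.
Posterior shape = 1.3 + 9 = 10.3.
The Pareto density is decreasing on [x_m, ∞), so the mode is x_m = 52.1.

52.1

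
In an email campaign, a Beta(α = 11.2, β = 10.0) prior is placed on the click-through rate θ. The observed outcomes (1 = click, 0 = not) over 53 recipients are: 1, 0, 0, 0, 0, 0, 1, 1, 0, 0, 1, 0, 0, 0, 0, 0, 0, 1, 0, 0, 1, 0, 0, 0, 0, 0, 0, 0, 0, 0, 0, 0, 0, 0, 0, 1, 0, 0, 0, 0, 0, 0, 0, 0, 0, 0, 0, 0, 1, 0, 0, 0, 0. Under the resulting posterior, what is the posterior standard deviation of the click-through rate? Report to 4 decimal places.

The Beta prior is conjugate to a Binomial/Bernoulli likelihood; the update adds successes to α and failures to β.
Posterior: Beta(α+k, β+n−k) = Beta(11.2+8, 10.0+45) = Beta(19.2, 55.0).
Var = αβ/((α+β)²(α+β+1)) = 19.2·55.0/(74.2²·75.2) = 0.00255058; SD = √0.00255058 = 0.0505.

0.0505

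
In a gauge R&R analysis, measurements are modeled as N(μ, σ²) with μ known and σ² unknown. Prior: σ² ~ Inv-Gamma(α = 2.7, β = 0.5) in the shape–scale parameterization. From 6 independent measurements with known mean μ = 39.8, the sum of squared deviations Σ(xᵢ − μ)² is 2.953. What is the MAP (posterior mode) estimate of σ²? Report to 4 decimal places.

0.2950

With known mean μ and an Inverse-Gamma(α, β) prior on σ², the Normal likelihood is conjugate: posterior is Inv-Gamma(α + n/2, β + Σ(xᵢ−μ)²/2).
Posterior: Inv-Gamma(2.7 + 6/2, 0.5 + 2.953/2) = Inv-Gamma(5.70, 1.9765).
Mode = β/(α+1) = 1.9765/6.70 = 0.2950.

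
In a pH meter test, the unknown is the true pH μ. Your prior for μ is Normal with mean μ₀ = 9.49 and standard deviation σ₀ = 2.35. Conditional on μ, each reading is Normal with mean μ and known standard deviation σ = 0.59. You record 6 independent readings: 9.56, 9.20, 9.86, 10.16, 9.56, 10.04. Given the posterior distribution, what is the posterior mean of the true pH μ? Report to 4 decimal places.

For Normal data with known variance σ², a Normal(μ₀, σ₀²) prior on μ is conjugate. Posterior precision = 1/σ₀² + n/σ²; posterior mean is the precision-weighted average of μ₀ and x̄.
Σxᵢ = 9.56 + 9.20 + 9.86 + 10.16 + 9.56 + 10.04 = 58.38, so n·x̄ = 58.38.
σ₀² = 2.35² = 5.5225, σ² = 0.59² = 0.3481; σ² + n·σ₀² = 0.3481 + 6·5.5225 = 33.4831.
Posterior mean = (μ₀/σ₀² + n·x̄/σ²)/(1/σ₀² + n/σ²) = (σ²·μ₀ + σ₀²·n·x̄)/(σ² + n·σ₀²) = (0.3481·9.49 + 5.5225·58.38)/33.4831 = 325.707019/33.4831 = 9.7275.

9.7275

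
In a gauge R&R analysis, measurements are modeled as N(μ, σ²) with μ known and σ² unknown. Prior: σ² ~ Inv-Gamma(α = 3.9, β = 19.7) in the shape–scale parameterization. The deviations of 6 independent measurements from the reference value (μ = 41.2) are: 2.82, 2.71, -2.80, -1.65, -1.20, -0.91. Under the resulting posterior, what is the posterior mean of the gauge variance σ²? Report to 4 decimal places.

With known mean μ and an Inverse-Gamma(α, β) prior on σ², the Normal likelihood is conjugate: posterior is Inv-Gamma(α + n/2, β + Σ(xᵢ−μ)²/2).
Σ(xᵢ−μ)² = (2.82)² + (2.71)² + (-2.80)² + (-1.65)² + (-1.20)² + (-0.91)² = 28.1271.
Posterior: Inv-Gamma(3.9 + 6/2, 19.7 + 28.1271/2) = Inv-Gamma(6.90, 33.76355).
E[σ²|data] = β/(α−1) = 33.76355/5.90 = 5.7226.

5.7226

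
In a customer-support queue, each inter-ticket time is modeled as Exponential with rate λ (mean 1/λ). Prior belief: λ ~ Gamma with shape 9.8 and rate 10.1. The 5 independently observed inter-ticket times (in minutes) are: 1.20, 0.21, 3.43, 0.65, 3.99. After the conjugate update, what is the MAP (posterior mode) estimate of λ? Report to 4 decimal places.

0.7048

With a Gamma(shape α, rate β) prior on the exponential rate λ, the posterior after n observations with total T = Σxᵢ is Gamma(α+n, β+T).
Sum of observations T = 9.48 minutes; n = 5.
Posterior: Gamma(9.8+5, 10.1+9.48) = Gamma(14.8, 19.58).
Mode = (α−1)/β = 0.7048.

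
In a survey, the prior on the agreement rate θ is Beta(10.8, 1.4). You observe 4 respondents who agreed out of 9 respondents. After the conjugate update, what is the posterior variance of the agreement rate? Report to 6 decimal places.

0.009493

The Beta prior is conjugate to a Binomial/Bernoulli likelihood; the update adds successes to α and failures to β.
Posterior: Beta(α+k, β+n−k) = Beta(10.8+4, 1.4+5) = Beta(14.8, 6.4).
Var = αβ/((α+β)²(α+β+1)) = 14.8·6.4/(21.2²·22.2) = 0.009493.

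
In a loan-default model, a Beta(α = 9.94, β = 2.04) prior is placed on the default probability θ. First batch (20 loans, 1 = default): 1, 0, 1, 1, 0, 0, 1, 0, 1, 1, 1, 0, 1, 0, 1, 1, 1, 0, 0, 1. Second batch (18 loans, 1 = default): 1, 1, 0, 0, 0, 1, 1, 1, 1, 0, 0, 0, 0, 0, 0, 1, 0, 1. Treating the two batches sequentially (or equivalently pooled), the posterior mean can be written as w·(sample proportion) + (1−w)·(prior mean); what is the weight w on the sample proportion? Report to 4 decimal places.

The Beta prior is conjugate to a Binomial/Bernoulli likelihood; the update adds successes to α and failures to β.
Total number of loans: n = 20 + 18 = 38.
Posterior mean = (α₀+k)/(α₀+β₀+n) = [n/(α₀+β₀+n)]·(k/n) + [(α₀+β₀)/(α₀+β₀+n)]·α₀/(α₀+β₀), so only n and the prior enter the weight.
The weight on the data is w = n/(α₀+β₀+n) = 38/(9.94+2.04+38) = 38/49.98 = 0.7603.

0.7603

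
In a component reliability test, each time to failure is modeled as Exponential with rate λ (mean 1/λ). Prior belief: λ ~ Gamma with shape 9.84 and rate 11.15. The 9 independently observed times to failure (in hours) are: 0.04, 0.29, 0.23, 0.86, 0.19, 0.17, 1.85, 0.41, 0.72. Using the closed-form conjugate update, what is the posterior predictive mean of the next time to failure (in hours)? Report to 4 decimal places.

With a Gamma(shape α, rate β) prior on the exponential rate λ, the posterior after n observations with total T = Σxᵢ is Gamma(α+n, β+T).
Sum of observations T = 4.76 hours; n = 9.
Posterior: Gamma(9.84+9, 11.15+4.76) = Gamma(18.84, 15.91).
The predictive distribution for the next observation is Lomax; its mean is β/(α−1) = 15.91/17.84 = 0.8918.

0.8918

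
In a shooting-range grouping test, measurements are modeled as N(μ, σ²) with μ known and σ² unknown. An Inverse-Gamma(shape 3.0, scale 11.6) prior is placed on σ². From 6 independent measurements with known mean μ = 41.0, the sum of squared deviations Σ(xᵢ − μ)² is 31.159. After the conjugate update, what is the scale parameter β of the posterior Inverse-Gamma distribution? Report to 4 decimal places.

With known mean μ and an Inverse-Gamma(α, β) prior on σ², the Normal likelihood is conjugate: posterior is Inv-Gamma(α + n/2, β + Σ(xᵢ−μ)²/2).
Posterior: Inv-Gamma(3.0 + 6/2, 11.6 + 31.159/2) = Inv-Gamma(6.00, 27.1795).
Posterior β = 27.1795.

27.1795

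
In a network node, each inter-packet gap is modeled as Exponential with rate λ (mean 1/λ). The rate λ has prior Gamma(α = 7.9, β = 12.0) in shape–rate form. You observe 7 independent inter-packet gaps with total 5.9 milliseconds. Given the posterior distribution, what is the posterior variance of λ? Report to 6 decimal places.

0.046503

With a Gamma(shape α, rate β) prior on the exponential rate λ, the posterior after n observations with total T = Σxᵢ is Gamma(α+n, β+T).
Posterior: Gamma(7.9+7, 12.0+5.9) = Gamma(14.9, 17.9).
Var = α/β² = 0.046503.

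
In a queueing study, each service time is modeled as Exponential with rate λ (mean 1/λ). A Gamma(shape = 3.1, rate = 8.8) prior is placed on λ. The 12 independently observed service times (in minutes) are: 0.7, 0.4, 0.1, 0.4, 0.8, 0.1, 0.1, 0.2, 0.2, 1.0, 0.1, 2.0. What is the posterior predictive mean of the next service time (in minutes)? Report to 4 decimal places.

With a Gamma(shape α, rate β) prior on the exponential rate λ, the posterior after n observations with total T = Σxᵢ is Gamma(α+n, β+T).
Sum of observations T = 6.1 minutes; n = 12.
Posterior: Gamma(3.1+12, 8.8+6.1) = Gamma(15.1, 14.9).
The predictive distribution for the next observation is Lomax; its mean is β/(α−1) = 14.9/14.1 = 1.0567.

1.0567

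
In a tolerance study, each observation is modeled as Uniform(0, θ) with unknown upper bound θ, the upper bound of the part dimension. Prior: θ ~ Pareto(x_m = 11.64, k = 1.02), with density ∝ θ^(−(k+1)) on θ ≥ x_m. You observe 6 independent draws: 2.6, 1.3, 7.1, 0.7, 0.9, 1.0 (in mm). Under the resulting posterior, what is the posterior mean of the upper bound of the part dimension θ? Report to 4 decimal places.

A Pareto(scale x_m, shape k) prior on the upper bound θ of Uniform(0, θ) is conjugate: posterior is Pareto(max(x_m, max xᵢ), k + n).
Sample maximum = 7.1; prior scale x_m = 11.64 → posterior scale = max = 11.64.
Posterior shape = 1.02 + 6 = 7.02.
E[θ|data] = k·x_m/(k−1) = 7.02·11.64/6.02 = 13.5736.

13.5736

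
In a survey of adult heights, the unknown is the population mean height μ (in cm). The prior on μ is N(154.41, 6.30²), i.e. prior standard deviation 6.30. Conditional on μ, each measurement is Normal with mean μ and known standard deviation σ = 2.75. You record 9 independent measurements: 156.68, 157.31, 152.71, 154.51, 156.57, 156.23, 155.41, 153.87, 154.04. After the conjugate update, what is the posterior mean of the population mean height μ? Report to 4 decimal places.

For Normal data with known variance σ², a Normal(μ₀, σ₀²) prior on μ is conjugate. Posterior precision = 1/σ₀² + n/σ²; posterior mean is the precision-weighted average of μ₀ and x̄.
Σxᵢ = 156.68 + 157.31 + 152.71 + 154.51 + 156.57 + 156.23 + 155.41 + 153.87 + 154.04 = 1397.33, so n·x̄ = 1397.33.
σ₀² = 6.30² = 39.69, σ² = 2.75² = 7.5625; σ² + n·σ₀² = 7.5625 + 9·39.69 = 364.7725.
Posterior mean = (μ₀/σ₀² + n·x̄/σ²)/(1/σ₀² + n/σ²) = (σ²·μ₀ + σ₀²·n·x̄)/(σ² + n·σ₀²) = (7.5625·154.41 + 39.69·1397.33)/364.7725 = 56627.753325/364.7725 = 155.2413.

155.2413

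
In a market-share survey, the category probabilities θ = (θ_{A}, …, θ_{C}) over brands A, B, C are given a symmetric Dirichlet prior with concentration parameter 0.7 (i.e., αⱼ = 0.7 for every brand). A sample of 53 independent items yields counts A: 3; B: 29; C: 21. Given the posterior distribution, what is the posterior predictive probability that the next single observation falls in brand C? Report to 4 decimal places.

The Dirichlet prior is conjugate to the Multinomial likelihood: each posterior αⱼ = prior αⱼ + observed count nⱼ.
Posterior concentration: (3.7, 29.7, 21.7), total = 55.1.
P(next = C | data) = α_{C}/Σα = 0.3938.

0.3938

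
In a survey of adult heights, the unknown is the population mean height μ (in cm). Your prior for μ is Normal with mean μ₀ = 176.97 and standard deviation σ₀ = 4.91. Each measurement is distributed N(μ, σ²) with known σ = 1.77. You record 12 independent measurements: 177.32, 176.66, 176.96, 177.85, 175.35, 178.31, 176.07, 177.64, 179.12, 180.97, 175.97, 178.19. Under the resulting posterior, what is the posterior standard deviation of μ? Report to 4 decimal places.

0.5082

For Normal data with known variance σ², a Normal(μ₀, σ₀²) prior on μ is conjugate. Posterior precision = 1/σ₀² + n/σ²; posterior mean is the precision-weighted average of μ₀ and x̄.
σ₀² = 4.91² = 24.1081, σ² = 1.77² = 3.1329; σ² + n·σ₀² = 3.1329 + 12·24.1081 = 292.4301.
Posterior precision = 1/σ₀² + n/σ² = 1/24.1081 + 12/3.1329 = (σ² + n·σ₀²)/(σ₀²σ²) = 292.4301/(24.1081·3.1329); posterior variance σₙ² = σ₀²σ²/(σ² + n·σ₀²) = 24.1081·3.1329/292.4301 = 0.258278.
Posterior SD = √σₙ² = √(24.1081·3.1329/292.4301) = 0.5082.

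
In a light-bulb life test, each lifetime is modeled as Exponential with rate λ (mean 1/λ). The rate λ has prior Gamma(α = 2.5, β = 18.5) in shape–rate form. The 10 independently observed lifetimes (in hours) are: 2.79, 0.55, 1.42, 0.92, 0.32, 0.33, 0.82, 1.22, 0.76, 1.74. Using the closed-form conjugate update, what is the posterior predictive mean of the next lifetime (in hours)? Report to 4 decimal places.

With a Gamma(shape α, rate β) prior on the exponential rate λ, the posterior after n observations with total T = Σxᵢ is Gamma(α+n, β+T).
Sum of observations T = 10.87 hours; n = 10.
Posterior: Gamma(2.5+10, 18.5+10.87) = Gamma(12.5, 29.37).
The predictive distribution for the next observation is Lomax; its mean is β/(α−1) = 29.37/11.5 = 2.5539.

2.5539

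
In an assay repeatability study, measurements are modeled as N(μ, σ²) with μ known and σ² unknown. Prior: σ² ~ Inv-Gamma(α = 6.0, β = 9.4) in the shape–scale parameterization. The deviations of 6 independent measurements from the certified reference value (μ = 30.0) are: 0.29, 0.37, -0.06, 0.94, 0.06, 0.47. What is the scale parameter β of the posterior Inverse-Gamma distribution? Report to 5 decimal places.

10.06635

With known mean μ and an Inverse-Gamma(α, β) prior on σ², the Normal likelihood is conjugate: posterior is Inv-Gamma(α + n/2, β + Σ(xᵢ−μ)²/2).
Σ(xᵢ−μ)² = (0.29)² + (0.37)² + (-0.06)² + (0.94)² + (0.06)² + (0.47)² = 1.3327.
Posterior: Inv-Gamma(6.0 + 6/2, 9.4 + 1.3327/2) = Inv-Gamma(9.00, 10.06635).
Posterior β = 10.06635.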